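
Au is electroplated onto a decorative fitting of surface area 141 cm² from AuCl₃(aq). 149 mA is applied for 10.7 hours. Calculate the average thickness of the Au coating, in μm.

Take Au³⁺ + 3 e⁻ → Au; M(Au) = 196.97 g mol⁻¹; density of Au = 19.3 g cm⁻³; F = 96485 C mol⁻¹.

Q = I·t = 0.1490 × 38520 = 5739 C; n(e⁻) = 0.05949 mol.
n(Au) = n(e⁻)/3 = 0.01983 mol, so m = 0.01983 × 196.97 = 3.906 g.
Volume = m/ρ = 3.906 / 19.3 = 0.2024 cm³.
Thickness = V/A = 0.2024 / 141 = 0.00144 cm = 14.4 μm.

14.4 μm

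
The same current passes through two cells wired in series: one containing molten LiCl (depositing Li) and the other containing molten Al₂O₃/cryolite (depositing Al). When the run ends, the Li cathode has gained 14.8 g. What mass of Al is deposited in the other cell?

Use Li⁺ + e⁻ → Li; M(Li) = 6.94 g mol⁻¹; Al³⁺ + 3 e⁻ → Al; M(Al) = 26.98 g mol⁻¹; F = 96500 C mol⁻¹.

19.2 g

n(Li) = 14.8 / 6.94 = 2.133 mol.
Since Li⁺ + e⁻ → Li, n(e⁻) passed = 1 × 2.133 = 2.133 mol.
Cells in series carry the same charge, so the same 2.133 mol of electrons passes through cell 2.
Al³⁺ + 3 e⁻ → Al, so n(Al) = 2.133 / 3 = 0.7109 mol.
m(Al) = 0.7109 × 26.98 = 19.2 g.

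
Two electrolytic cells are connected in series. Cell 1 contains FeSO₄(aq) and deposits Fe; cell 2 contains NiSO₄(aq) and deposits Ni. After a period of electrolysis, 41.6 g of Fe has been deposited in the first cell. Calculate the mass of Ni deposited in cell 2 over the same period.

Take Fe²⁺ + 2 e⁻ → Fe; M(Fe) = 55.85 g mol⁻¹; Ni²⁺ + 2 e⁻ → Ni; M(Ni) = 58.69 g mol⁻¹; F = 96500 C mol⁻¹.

43.7 g

n(Fe) = 41.6 / 55.85 = 0.7449 mol.
Since Fe²⁺ + 2 e⁻ → Fe, n(e⁻) passed = 2 × 0.7449 = 1.490 mol.
Cells in series carry the same charge, so the same 1.490 mol of electrons passes through cell 2.
Ni²⁺ + 2 e⁻ → Ni, so n(Ni) = 1.490 / 2 = 0.7449 mol.
m(Ni) = 0.7449 × 58.69 = 43.7 g.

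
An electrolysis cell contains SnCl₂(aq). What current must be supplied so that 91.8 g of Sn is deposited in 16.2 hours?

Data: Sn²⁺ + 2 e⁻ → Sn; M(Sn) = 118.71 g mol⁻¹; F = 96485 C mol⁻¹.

n(Sn) = 91.8 / 118.71 = 0.7733 mol.
n(e⁻) = 2 × 0.7733 = 1.547 mol.
Q = n(e⁻)·F = 1.547 × 96485 = 149200 C.
I = Q/t = 149200 / 58320 s = 2.56 A.

2.56 A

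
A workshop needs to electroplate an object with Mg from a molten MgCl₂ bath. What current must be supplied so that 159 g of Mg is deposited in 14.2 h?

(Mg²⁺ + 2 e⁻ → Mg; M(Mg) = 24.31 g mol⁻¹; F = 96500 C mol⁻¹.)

24.7 A

n(Mg) = 159 / 24.31 = 6.541 mol.
n(e⁻) = 2 × 6.541 = 13.08 mol.
Q = n(e⁻)·F = 13.08 × 96500 = 1262000 C.
I = Q/t = 1262000 / 51120 s = 24.7 A.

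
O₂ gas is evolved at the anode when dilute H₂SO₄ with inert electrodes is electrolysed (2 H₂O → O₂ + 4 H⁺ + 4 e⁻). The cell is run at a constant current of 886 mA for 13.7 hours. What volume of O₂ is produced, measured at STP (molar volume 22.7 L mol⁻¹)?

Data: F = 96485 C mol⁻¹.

Q = I·t = 0.8860 A × 49320 s = 43700 C.
n(e⁻) = Q/F = 43700 / 96485 = 0.4529 mol.
4 electrons are transferred per O₂ molecule, so n(O₂) = 0.4529 / 4 = 0.1132 mol.
V = n × V_m = 0.1132 × 22.7 = 2.57 L.

2.57 L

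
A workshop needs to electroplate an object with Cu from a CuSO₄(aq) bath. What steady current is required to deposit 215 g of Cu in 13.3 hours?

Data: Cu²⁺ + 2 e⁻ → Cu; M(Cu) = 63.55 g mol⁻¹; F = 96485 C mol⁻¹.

n(Cu) = 215 / 63.55 = 3.383 mol.
n(e⁻) = 2 × 3.383 = 6.766 mol.
Q = n(e⁻)·F = 6.766 × 96485 = 652800 C.
I = Q/t = 652800 / 47880 s = 13.6 A.

13.6 A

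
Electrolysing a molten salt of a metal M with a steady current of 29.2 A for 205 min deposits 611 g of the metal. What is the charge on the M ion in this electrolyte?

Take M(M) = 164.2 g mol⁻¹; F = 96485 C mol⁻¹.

Q = I·t = 29.20 A × 12300 s = 359200 C, so n(e⁻) = 359200/96485 = 3.722 mol.
n(M) deposited = 611 / 164.2 = 3.721 mol.
Electrons per atom = n(e⁻)/n(M) = 3.722 / 3.721 = 1.00 ≈ 1, so the ion is M⁺.

+1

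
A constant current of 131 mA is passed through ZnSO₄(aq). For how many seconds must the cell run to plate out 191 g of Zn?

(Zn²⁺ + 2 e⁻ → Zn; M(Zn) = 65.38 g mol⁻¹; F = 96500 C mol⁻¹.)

n(Zn) = m/M = 191 / 65.38 = 2.921 mol.
Each Zn atom requires 2 electrons, so n(e⁻) = 2 × 2.921 = 5.843 mol.
Q = n(e⁻)·F = 5.843 × 96500 = 563800 C.
t = Q/I = 563800 / 0.1310 A = 4304000 s.

4.30 × 10⁶ s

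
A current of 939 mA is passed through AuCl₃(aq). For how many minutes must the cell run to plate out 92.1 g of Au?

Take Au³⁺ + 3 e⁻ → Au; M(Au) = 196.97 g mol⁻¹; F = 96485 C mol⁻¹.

2400 min

n(Au) = m/M = 92.1 / 196.97 = 0.4676 mol.
Each Au atom requires 3 electrons, so n(e⁻) = 3 × 0.4676 = 1.403 mol.
Q = n(e⁻)·F = 1.403 × 96485 = 135300 C.
t = Q/I = 135300 / 0.9390 A = 144100 s = 2400 min.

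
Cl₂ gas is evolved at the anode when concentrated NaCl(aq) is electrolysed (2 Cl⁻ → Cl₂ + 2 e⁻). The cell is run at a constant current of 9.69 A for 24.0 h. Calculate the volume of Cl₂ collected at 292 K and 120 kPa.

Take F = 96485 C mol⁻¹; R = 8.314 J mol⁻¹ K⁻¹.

Q = I·t = 9.690 A × 86400 s = 837200 C.
n(e⁻) = Q/F = 837200 / 96485 = 8.677 mol.
2 electrons are transferred per Cl₂ molecule, so n(Cl₂) = 8.677 / 2 = 4.339 mol.
V = nRT/P = (4.339 × 8.314 × 292) / (120 × 10³ Pa) = 0.0878 m³ = 87.8 L.

87.8 L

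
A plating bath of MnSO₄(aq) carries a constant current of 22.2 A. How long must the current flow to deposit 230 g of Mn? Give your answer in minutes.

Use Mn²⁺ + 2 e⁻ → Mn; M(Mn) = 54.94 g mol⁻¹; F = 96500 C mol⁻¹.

607 min

n(Mn) = m/M = 230 / 54.94 = 4.186 mol.
Each Mn atom requires 2 electrons, so n(e⁻) = 2 × 4.186 = 8.373 mol.
Q = n(e⁻)·F = 8.373 × 96500 = 808000 C.
t = Q/I = 808000 / 22.20 A = 36400 s = 607 min.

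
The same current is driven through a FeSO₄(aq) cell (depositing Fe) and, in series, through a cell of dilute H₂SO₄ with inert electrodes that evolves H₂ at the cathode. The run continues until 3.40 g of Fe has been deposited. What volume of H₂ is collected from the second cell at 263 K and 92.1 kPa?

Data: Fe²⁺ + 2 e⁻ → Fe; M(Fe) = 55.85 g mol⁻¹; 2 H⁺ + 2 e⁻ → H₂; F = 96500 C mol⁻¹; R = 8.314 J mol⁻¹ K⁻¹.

n(Fe) = 3.40 / 55.85 = 0.06088 mol, so n(e⁻) = 2 × 0.06088 = 0.1218 mol.
The cells are in series, so the same 0.1218 mol of electrons passes through the second cell.
2 H⁺ + 2 e⁻ → H₂ — 2 mol e⁻ per mol H₂, so n(H₂) = 0.1218/2 = 0.06088 mol.
V = nRT/P = (0.06088 × 8.314 × 263) / (92.1 × 10³) = 0.00145 m³ = 1.45 L.

1.45 L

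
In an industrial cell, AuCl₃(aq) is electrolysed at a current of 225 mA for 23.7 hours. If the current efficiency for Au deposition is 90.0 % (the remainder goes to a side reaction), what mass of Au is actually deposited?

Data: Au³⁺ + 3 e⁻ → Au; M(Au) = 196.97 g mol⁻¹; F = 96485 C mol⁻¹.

11.8 g

Q = I·t = 0.2250 × 85320 = 19200 C.
n(e⁻) = 19200/96485 = 0.1990 mol; theoretically n(Au) = 0.1990/3 = 0.06632 mol, m_theo = 13.06 g.
At 90.0 % efficiency, m_actual = 0.900 × 13.06 = 11.8 g.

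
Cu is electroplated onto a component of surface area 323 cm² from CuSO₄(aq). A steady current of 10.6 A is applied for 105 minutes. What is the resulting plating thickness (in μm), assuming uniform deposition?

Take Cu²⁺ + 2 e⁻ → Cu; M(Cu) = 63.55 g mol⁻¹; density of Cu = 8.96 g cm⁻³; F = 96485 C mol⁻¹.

76.0 μm

Q = I·t = 10.60 × 6300.0 = 66780 C; n(e⁻) = 0.6921 mol.
n(Cu) = n(e⁻)/2 = 0.3461 mol, so m = 0.3461 × 63.55 = 21.99 g.
Volume = m/ρ = 21.99 / 8.96 = 2.455 cm³.
Thickness = V/A = 2.455 / 323 = 0.00760 cm = 76.0 μm.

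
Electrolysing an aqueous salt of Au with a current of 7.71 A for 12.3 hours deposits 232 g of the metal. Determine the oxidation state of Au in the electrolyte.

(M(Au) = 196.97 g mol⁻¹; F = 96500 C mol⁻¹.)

Q = I·t = 7.710 A × 44280 s = 341400 C, so n(e⁻) = 341400/96500 = 3.538 mol.
n(Au) deposited = 232 / 196.97 = 1.178 mol.
Electrons per atom = n(e⁻)/n(Au) = 3.538 / 1.178 = 3.00 ≈ 3, so the ion is Au³⁺.

+3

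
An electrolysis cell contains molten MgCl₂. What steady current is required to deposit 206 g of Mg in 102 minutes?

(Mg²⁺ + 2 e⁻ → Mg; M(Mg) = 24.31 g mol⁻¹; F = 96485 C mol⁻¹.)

267 A

n(Mg) = 206 / 24.31 = 8.474 mol.
n(e⁻) = 2 × 8.474 = 16.95 mol.
Q = n(e⁻)·F = 16.95 × 96485 = 1635000 C.
I = Q/t = 1635000 / 6120.0 s = 267 A.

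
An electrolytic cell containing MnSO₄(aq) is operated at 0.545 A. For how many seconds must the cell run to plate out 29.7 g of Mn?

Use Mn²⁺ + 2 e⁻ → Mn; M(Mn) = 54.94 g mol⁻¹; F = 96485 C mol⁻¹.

n(Mn) = m/M = 29.7 / 54.94 = 0.5406 mol.
Each Mn atom requires 2 electrons, so n(e⁻) = 2 × 0.5406 = 1.081 mol.
Q = n(e⁻)·F = 1.081 × 96485 = 104300 C.
t = Q/I = 104300 / 0.5450 A = 191400 s.

1.91 × 10⁵ s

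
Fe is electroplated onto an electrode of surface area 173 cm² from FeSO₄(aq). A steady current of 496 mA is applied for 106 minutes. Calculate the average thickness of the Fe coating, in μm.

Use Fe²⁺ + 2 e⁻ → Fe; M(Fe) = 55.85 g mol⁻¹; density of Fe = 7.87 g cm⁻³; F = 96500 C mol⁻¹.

6.70 μm

Q = I·t = 0.4960 × 6360.0 = 3155 C; n(e⁻) = 0.03269 mol.
n(Fe) = n(e⁻)/2 = 0.01634 mol, so m = 0.01634 × 55.85 = 0.9129 g.
Volume = m/ρ = 0.9129 / 7.87 = 0.1160 cm³.
Thickness = V/A = 0.1160 / 173 = 6.70 × 10⁻⁴ cm = 6.70 μm.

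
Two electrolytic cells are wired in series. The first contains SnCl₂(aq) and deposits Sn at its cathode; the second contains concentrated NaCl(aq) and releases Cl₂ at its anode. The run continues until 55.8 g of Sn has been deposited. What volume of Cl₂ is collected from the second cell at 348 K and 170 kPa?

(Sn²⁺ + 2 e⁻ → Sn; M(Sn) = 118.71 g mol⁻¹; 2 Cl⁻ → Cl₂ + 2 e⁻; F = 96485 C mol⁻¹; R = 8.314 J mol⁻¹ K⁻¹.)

8.00 L

n(Sn) = 55.8 / 118.71 = 0.4701 mol, so n(e⁻) = 2 × 0.4701 = 0.9401 mol.
The cells are in series, so the same 0.9401 mol of electrons passes through the second cell.
2 Cl⁻ → Cl₂ + 2 e⁻ — 2 mol e⁻ per mol Cl₂, so n(Cl₂) = 0.9401/2 = 0.4701 mol.
V = nRT/P = (0.4701 × 8.314 × 348) / (170 × 10³) = 0.00800 m³ = 8.00 L.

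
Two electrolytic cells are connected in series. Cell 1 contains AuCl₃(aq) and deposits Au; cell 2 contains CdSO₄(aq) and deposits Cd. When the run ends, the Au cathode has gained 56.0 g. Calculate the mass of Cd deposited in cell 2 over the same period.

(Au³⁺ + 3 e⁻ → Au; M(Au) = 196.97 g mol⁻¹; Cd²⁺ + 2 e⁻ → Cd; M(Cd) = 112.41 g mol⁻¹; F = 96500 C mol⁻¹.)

n(Au) = 56.0 / 196.97 = 0.2843 mol.
Since Au³⁺ + 3 e⁻ → Au, n(e⁻) passed = 3 × 0.2843 = 0.8529 mol.
Cells in series carry the same charge, so the same 0.8529 mol of electrons passes through cell 2.
Cd²⁺ + 2 e⁻ → Cd, so n(Cd) = 0.8529 / 2 = 0.4265 mol.
m(Cd) = 0.4265 × 112.41 = 47.9 g.

47.9 g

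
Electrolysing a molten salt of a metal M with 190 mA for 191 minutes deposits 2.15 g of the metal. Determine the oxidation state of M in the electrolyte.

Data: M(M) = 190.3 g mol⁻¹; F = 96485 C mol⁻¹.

Q = I·t = 0.1900 A × 11460 s = 2177 C, so n(e⁻) = 2177/96485 = 0.02257 mol.
n(M) deposited = 2.15 / 190.3 = 0.01130 mol.
Electrons per atom = n(e⁻)/n(M) = 0.02257 / 0.01130 = 2.00 ≈ 2, so the ion is M²⁺.

+2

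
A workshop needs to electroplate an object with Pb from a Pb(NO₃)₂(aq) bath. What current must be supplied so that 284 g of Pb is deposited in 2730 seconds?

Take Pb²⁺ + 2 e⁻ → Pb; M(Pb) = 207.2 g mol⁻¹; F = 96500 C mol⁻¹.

96.9 A

n(Pb) = 284 / 207.2 = 1.371 mol.
n(e⁻) = 2 × 1.371 = 2.741 mol.
Q = n(e⁻)·F = 2.741 × 96500 = 264500 C.
I = Q/t = 264500 / 2730.0 s = 96.9 A.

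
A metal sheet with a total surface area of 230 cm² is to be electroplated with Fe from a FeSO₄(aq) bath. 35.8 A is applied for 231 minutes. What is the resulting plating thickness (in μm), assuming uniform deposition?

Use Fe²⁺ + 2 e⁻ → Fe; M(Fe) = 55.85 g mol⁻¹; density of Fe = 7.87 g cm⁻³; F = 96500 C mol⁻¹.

Q = I·t = 35.80 × 13860 = 496200 C; n(e⁻) = 5.142 mol.
n(Fe) = n(e⁻)/2 = 2.571 mol, so m = 2.571 × 55.85 = 143.6 g.
Volume = m/ρ = 143.6 / 7.87 = 18.24 cm³.
Thickness = V/A = 18.24 / 230 = 0.0793 cm = 793 μm.

793 μm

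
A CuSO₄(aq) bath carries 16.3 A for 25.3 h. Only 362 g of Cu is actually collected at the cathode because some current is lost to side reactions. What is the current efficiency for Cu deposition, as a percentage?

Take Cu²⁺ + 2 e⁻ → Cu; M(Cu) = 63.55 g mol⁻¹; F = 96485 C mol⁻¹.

Q = I·t = 16.30 × 91080 = 1485000 C; n(e⁻) = 1485000/96485 = 15.39 mol.
Theoretical n(Cu) = n(e⁻)/2 = 7.693 mol, i.e. m_theo = 7.693 × 63.55 = 488.9 g.
Efficiency = m_actual / m_theo = 362 / 488.9 = 74.0 %.

74.0 %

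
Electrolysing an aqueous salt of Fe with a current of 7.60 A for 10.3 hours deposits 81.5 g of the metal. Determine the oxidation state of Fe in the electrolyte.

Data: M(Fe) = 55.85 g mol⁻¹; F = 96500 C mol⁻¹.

+2

Q = I·t = 7.600 A × 37080 s = 281800 C, so n(e⁻) = 281800/96500 = 2.920 mol.
n(Fe) deposited = 81.5 / 55.85 = 1.459 mol.
Electrons per atom = n(e⁻)/n(Fe) = 2.920 / 1.459 = 2.00 ≈ 2, so the ion is Fe²⁺.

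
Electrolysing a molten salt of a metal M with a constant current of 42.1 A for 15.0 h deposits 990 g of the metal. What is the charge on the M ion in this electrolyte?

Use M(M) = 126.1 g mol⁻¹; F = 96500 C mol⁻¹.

+3

Q = I·t = 42.10 A × 54000 s = 2273000 C, so n(e⁻) = 2273000/96500 = 23.56 mol.
n(M) deposited = 990 / 126.1 = 7.851 mol.
Electrons per atom = n(e⁻)/n(M) = 23.56 / 7.851 = 3.00 ≈ 3, so the ion is M³⁺.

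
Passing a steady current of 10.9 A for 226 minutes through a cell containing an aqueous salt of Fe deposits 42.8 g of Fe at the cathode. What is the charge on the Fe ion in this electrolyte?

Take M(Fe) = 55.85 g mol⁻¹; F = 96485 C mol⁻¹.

Q = I·t = 10.90 A × 13560 s = 147800 C, so n(e⁻) = 147800/96485 = 1.532 mol.
n(Fe) deposited = 42.8 / 55.85 = 0.7663 mol.
Electrons per atom = n(e⁻)/n(Fe) = 1.532 / 0.7663 = 2.00 ≈ 2, so the ion is Fe²⁺.

+2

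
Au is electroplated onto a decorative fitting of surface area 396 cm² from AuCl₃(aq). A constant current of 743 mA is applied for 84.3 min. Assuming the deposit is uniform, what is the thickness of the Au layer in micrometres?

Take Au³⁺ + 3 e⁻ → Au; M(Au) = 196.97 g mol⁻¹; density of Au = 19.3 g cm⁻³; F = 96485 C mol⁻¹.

Q = I·t = 0.7430 × 5058.0 = 3758 C; n(e⁻) = 0.03895 mol.
n(Au) = n(e⁻)/3 = 0.01298 mol, so m = 0.01298 × 196.97 = 2.557 g.
Volume = m/ρ = 2.557 / 19.3 = 0.1325 cm³.
Thickness = V/A = 0.1325 / 396 = 3.35 × 10⁻⁴ cm = 3.35 μm.

3.35 μm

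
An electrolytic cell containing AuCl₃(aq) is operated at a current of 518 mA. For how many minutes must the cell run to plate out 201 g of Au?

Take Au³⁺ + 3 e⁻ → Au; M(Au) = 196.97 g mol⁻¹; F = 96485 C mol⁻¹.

9500 min

n(Au) = m/M = 201 / 196.97 = 1.020 mol.
Each Au atom requires 3 electrons, so n(e⁻) = 3 × 1.020 = 3.061 mol.
Q = n(e⁻)·F = 3.061 × 96485 = 295400 C.
t = Q/I = 295400 / 0.5180 A = 570200 s = 9500 min.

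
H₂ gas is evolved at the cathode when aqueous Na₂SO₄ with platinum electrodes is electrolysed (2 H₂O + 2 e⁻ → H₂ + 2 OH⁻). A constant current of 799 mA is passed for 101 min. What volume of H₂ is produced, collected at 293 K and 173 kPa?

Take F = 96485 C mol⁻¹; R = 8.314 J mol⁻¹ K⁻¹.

Q = I·t = 0.7990 A × 6060.0 s = 4842 C.
n(e⁻) = Q/F = 4842 / 96485 = 0.05018 mol.
2 electrons are transferred per H₂ molecule, so n(H₂) = 0.05018 / 2 = 0.02509 mol.
V = nRT/P = (0.02509 × 8.314 × 293) / (173 × 10³ Pa) = 3.53 × 10⁻⁴ m³ = 0.353 L.

0.353 L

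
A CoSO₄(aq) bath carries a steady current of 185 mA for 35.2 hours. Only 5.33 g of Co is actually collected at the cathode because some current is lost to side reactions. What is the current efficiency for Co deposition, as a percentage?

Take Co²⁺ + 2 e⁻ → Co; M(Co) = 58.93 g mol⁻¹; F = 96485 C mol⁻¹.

74.4 %

Q = I·t = 0.1850 × 126720 = 23440 C; n(e⁻) = 23440/96485 = 0.2430 mol.
Theoretical n(Co) = n(e⁻)/2 = 0.1215 mol, i.e. m_theo = 0.1215 × 58.93 = 7.159 g.
Efficiency = m_actual / m_theo = 5.33 / 7.159 = 74.4 %.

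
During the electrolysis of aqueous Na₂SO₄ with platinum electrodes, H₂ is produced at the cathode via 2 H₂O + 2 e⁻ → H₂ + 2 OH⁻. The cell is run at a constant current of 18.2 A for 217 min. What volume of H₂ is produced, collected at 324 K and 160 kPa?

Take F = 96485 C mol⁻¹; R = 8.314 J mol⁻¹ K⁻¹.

Q = I·t = 18.20 A × 13020 s = 237000 C.
n(e⁻) = Q/F = 237000 / 96485 = 2.456 mol.
2 electrons are transferred per H₂ molecule, so n(H₂) = 2.456 / 2 = 1.228 mol.
V = nRT/P = (1.228 × 8.314 × 324) / (160 × 10³ Pa) = 0.0207 m³ = 20.7 L.

20.7 L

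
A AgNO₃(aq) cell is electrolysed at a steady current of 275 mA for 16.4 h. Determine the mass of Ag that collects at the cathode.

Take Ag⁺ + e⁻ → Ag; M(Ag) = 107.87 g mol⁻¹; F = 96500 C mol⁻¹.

18.1 g

Q = I·t = 0.2750 A × 59040 s = 16240 C.
n(e⁻) = Q/F = 16240 / 96500 = 0.1682 mol.
Ag⁺ + e⁻ → Ag, so n(Ag) = n(e⁻)/1 = 0.1682 mol.
m = n·M = 0.1682 × 107.87 = 18.1 g.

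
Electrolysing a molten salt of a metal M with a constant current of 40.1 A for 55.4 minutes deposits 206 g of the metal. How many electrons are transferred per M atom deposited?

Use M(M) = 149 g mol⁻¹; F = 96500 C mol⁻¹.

Q = I·t = 40.10 A × 3324.0 s = 133300 C, so n(e⁻) = 133300/96500 = 1.381 mol.
n(M) deposited = 206 / 149 = 1.383 mol.
Electrons per atom = n(e⁻)/n(M) = 1.381 / 1.383 = 0.999 ≈ 1, so the ion is M⁺.

1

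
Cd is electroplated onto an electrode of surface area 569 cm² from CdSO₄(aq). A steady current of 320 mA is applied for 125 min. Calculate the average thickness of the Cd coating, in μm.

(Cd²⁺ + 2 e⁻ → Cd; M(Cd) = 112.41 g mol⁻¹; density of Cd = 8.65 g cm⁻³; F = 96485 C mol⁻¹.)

Q = I·t = 0.3200 × 7500.0 = 2400 C; n(e⁻) = 0.02487 mol.
n(Cd) = n(e⁻)/2 = 0.01244 mol, so m = 0.01244 × 112.41 = 1.398 g.
Volume = m/ρ = 1.398 / 8.65 = 0.1616 cm³.
Thickness = V/A = 0.1616 / 569 = 2.84 × 10⁻⁴ cm = 2.84 μm.

2.84 μm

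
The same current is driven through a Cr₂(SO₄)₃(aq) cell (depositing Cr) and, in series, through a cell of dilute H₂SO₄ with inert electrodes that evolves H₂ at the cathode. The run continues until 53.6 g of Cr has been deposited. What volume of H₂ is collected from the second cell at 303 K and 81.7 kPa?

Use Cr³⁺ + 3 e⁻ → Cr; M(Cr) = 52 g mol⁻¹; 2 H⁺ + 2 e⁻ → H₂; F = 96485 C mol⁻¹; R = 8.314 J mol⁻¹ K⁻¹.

n(Cr) = 53.6 / 52 = 1.031 mol, so n(e⁻) = 3 × 1.031 = 3.092 mol.
The cells are in series, so the same 3.092 mol of electrons passes through the second cell.
2 H⁺ + 2 e⁻ → H₂ — 2 mol e⁻ per mol H₂, so n(H₂) = 3.092/2 = 1.546 mol.
V = nRT/P = (1.546 × 8.314 × 303) / (81.7 × 10³) = 0.0477 m³ = 47.7 L.

47.7 L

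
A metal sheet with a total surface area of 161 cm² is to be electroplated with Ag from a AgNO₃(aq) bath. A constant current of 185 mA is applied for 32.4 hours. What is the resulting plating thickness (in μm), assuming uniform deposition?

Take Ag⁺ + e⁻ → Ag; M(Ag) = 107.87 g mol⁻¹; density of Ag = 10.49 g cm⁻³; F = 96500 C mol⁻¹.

143 μm

Q = I·t = 0.1850 × 116640 = 21580 C; n(e⁻) = 0.2236 mol.
n(Ag) = n(e⁻)/1 = 0.2236 mol, so m = 0.2236 × 107.87 = 24.12 g.
Volume = m/ρ = 24.12 / 10.49 = 2.299 cm³.
Thickness = V/A = 2.299 / 161 = 0.0143 cm = 143 μm.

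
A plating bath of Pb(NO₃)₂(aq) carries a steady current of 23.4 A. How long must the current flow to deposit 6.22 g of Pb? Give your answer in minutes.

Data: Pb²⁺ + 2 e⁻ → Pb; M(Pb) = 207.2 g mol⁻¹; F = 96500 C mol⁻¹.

4.13 min

n(Pb) = m/M = 6.22 / 207.2 = 0.03002 mol.
Each Pb atom requires 2 electrons, so n(e⁻) = 2 × 0.03002 = 0.06004 mol.
Q = n(e⁻)·F = 0.06004 × 96500 = 5794 C.
t = Q/I = 5794 / 23.40 A = 247.6 s = 4.13 min.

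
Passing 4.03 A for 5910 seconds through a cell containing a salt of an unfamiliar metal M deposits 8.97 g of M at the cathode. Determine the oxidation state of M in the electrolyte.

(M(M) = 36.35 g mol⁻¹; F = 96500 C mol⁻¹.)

+1

Q = I·t = 4.030 A × 5910.0 s = 23820 C, so n(e⁻) = 23820/96500 = 0.2468 mol.
n(M) deposited = 8.97 / 36.35 = 0.2468 mol.
Electrons per atom = n(e⁻)/n(M) = 0.2468 / 0.2468 = 1.00 ≈ 1, so the ion is M⁺.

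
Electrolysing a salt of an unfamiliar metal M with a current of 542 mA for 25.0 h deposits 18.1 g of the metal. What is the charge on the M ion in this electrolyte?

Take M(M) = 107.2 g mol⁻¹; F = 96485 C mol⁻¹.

Q = I·t = 0.5420 A × 90000 s = 48780 C, so n(e⁻) = 48780/96485 = 0.5056 mol.
n(M) deposited = 18.1 / 107.2 = 0.1688 mol.
Electrons per atom = n(e⁻)/n(M) = 0.5056 / 0.1688 = 2.99 ≈ 3, so the ion is M³⁺.

+3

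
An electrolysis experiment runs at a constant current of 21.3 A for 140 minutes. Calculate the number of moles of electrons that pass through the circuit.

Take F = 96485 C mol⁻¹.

Q = I·t = 21.30 A × 8400.0 s = 178900 C.
n(e⁻) = Q/F = 178900 / 96485 = 1.85 mol.

1.85 mol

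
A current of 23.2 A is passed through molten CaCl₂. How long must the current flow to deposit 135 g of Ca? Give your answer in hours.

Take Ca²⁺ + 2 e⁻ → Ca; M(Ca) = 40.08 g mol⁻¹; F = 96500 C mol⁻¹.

n(Ca) = m/M = 135 / 40.08 = 3.368 mol.
Each Ca atom requires 2 electrons, so n(e⁻) = 2 × 3.368 = 6.737 mol.
Q = n(e⁻)·F = 6.737 × 96500 = 650100 C.
t = Q/I = 650100 / 23.20 A = 28020 s = 7.78 h.

7.78 h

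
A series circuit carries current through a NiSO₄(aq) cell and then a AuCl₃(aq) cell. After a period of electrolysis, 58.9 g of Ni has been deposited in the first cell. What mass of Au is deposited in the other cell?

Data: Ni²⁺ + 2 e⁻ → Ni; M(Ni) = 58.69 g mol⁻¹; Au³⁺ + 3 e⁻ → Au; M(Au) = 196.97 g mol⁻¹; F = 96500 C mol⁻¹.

n(Ni) = 58.9 / 58.69 = 1.004 mol.
Since Ni²⁺ + 2 e⁻ → Ni, n(e⁻) passed = 2 × 1.004 = 2.007 mol.
Cells in series carry the same charge, so the same 2.007 mol of electrons passes through cell 2.
Au³⁺ + 3 e⁻ → Au, so n(Au) = 2.007 / 3 = 0.6691 mol.
m(Au) = 0.6691 × 196.97 = 132 g.

132 g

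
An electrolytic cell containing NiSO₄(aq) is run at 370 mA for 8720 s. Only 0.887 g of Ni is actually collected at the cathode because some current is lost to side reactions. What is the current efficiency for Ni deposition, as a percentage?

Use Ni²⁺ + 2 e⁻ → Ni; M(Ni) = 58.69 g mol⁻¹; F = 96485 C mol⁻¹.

90.4 %

Q = I·t = 0.3700 × 8720.0 = 3226 C; n(e⁻) = 3226/96485 = 0.03344 mol.
Theoretical n(Ni) = n(e⁻)/2 = 0.01672 mol, i.e. m_theo = 0.01672 × 58.69 = 0.9813 g.
Efficiency = m_actual / m_theo = 0.887 / 0.9813 = 90.4 %.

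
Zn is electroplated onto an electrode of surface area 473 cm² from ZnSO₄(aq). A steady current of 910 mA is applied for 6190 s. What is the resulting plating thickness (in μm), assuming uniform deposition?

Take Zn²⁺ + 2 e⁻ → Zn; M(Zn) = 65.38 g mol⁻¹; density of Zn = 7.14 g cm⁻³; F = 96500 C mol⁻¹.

Q = I·t = 0.9100 × 6190.0 = 5633 C; n(e⁻) = 0.05837 mol.
n(Zn) = n(e⁻)/2 = 0.02919 mol, so m = 0.02919 × 65.38 = 1.908 g.
Volume = m/ρ = 1.908 / 7.14 = 0.2673 cm³.
Thickness = V/A = 0.2673 / 473 = 5.65 × 10⁻⁴ cm = 5.65 μm.

5.65 μm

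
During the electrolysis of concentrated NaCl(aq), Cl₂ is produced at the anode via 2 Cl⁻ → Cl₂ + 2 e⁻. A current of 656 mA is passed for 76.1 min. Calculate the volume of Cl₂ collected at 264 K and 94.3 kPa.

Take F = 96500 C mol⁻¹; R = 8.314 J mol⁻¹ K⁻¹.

0.361 L

Q = I·t = 0.6560 A × 4566.0 s = 2995 C.
n(e⁻) = Q/F = 2995 / 96500 = 0.03104 mol.
2 electrons are transferred per Cl₂ molecule, so n(Cl₂) = 0.03104 / 2 = 0.01552 mol.
V = nRT/P = (0.01552 × 8.314 × 264) / (94.3 × 10³ Pa) = 3.61 × 10⁻⁴ m³ = 0.361 L.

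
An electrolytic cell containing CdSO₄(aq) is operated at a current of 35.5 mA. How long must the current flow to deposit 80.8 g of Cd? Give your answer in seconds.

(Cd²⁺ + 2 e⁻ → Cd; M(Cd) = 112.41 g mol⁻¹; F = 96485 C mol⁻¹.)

n(Cd) = m/M = 80.8 / 112.41 = 0.7188 mol.
Each Cd atom requires 2 electrons, so n(e⁻) = 2 × 0.7188 = 1.438 mol.
Q = n(e⁻)·F = 1.438 × 96485 = 138700 C.
t = Q/I = 138700 / 0.03550 A = 3907000 s.

3.91 × 10⁶ s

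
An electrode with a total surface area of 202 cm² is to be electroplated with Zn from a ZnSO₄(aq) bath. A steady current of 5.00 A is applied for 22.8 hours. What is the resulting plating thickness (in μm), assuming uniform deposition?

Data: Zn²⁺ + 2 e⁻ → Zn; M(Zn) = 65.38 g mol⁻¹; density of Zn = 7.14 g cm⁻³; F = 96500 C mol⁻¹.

964 μm

Q = I·t = 5.000 × 82080 = 410400 C; n(e⁻) = 4.253 mol.
n(Zn) = n(e⁻)/2 = 2.126 mol, so m = 2.126 × 65.38 = 139.0 g.
Volume = m/ρ = 139.0 / 7.14 = 19.47 cm³.
Thickness = V/A = 19.47 / 202 = 0.0964 cm = 964 μm.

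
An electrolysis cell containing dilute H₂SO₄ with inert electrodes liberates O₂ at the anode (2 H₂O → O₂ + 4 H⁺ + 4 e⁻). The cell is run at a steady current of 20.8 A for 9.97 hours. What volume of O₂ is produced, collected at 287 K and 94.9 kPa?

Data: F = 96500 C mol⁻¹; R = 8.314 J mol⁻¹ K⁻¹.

48.6 L

Q = I·t = 20.80 A × 35892 s = 746600 C.
n(e⁻) = Q/F = 746600 / 96500 = 7.736 mol.
4 electrons are transferred per O₂ molecule, so n(O₂) = 7.736 / 4 = 1.934 mol.
V = nRT/P = (1.934 × 8.314 × 287) / (94.9 × 10³ Pa) = 0.0486 m³ = 48.6 L.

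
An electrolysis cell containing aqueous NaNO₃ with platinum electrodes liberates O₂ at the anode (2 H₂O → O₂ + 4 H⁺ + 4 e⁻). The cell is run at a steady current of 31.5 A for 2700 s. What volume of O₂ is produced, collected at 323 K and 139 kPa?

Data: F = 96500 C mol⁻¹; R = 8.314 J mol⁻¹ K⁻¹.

Q = I·t = 31.50 A × 2700.0 s = 85050 C.
n(e⁻) = Q/F = 85050 / 96500 = 0.8813 mol.
4 electrons are transferred per O₂ molecule, so n(O₂) = 0.8813 / 4 = 0.2203 mol.
V = nRT/P = (0.2203 × 8.314 × 323) / (139 × 10³ Pa) = 0.00426 m³ = 4.26 L.

4.26 L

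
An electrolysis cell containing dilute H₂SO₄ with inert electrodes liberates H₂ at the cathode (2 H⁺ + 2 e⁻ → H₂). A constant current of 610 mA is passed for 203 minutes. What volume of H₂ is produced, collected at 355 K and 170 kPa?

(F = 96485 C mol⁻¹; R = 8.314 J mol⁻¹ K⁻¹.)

0.668 L

Q = I·t = 0.6100 A × 12180 s = 7430 C.
n(e⁻) = Q/F = 7430 / 96485 = 0.07700 mol.
2 electrons are transferred per H₂ molecule, so n(H₂) = 0.07700 / 2 = 0.03850 mol.
V = nRT/P = (0.03850 × 8.314 × 355) / (170 × 10³ Pa) = 6.68 × 10⁻⁴ m³ = 0.668 L.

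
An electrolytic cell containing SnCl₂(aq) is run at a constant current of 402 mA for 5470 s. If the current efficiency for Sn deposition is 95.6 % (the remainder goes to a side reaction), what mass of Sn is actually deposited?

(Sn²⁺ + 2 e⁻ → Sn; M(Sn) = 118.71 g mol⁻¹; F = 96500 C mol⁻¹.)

Q = I·t = 0.4020 × 5470.0 = 2199 C.
n(e⁻) = 2199/96500 = 0.02279 mol; theoretically n(Sn) = 0.02279/2 = 0.01139 mol, m_theo = 1.353 g.
At 95.6 % efficiency, m_actual = 0.956 × 1.353 = 1.29 g.

1.29 g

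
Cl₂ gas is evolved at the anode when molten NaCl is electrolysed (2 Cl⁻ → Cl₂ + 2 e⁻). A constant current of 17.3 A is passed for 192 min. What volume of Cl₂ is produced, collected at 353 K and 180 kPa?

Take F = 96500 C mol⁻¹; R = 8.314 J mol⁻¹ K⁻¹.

16.8 L

Q = I·t = 17.30 A × 11520 s = 199300 C.
n(e⁻) = Q/F = 199300 / 96500 = 2.065 mol.
2 electrons are transferred per Cl₂ molecule, so n(Cl₂) = 2.065 / 2 = 1.033 mol.
V = nRT/P = (1.033 × 8.314 × 353) / (180 × 10³ Pa) = 0.0168 m³ = 16.8 L.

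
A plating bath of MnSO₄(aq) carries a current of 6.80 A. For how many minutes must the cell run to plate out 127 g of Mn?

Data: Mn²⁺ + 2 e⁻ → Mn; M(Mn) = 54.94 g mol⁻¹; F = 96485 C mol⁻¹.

n(Mn) = m/M = 127 / 54.94 = 2.312 mol.
Each Mn atom requires 2 electrons, so n(e⁻) = 2 × 2.312 = 4.623 mol.
Q = n(e⁻)·F = 4.623 × 96485 = 446100 C.
t = Q/I = 446100 / 6.800 A = 65600 s = 1090 min.

1090 min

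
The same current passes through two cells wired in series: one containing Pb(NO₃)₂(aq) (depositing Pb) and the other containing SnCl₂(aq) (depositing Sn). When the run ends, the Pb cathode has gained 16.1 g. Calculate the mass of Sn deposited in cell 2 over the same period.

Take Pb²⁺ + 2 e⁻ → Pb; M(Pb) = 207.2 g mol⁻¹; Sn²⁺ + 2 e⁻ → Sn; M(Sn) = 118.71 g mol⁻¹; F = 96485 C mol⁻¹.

9.22 g

n(Pb) = 16.1 / 207.2 = 0.07770 mol.
Since Pb²⁺ + 2 e⁻ → Pb, n(e⁻) passed = 2 × 0.07770 = 0.1554 mol.
Cells in series carry the same charge, so the same 0.1554 mol of electrons passes through cell 2.
Sn²⁺ + 2 e⁻ → Sn, so n(Sn) = 0.1554 / 2 = 0.07770 mol.
m(Sn) = 0.07770 × 118.71 = 9.22 g.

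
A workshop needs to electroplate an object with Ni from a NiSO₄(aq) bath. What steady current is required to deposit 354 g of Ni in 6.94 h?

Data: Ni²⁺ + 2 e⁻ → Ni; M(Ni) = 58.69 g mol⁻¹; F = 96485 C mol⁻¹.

46.6 A

n(Ni) = 354 / 58.69 = 6.032 mol.
n(e⁻) = 2 × 6.032 = 12.06 mol.
Q = n(e⁻)·F = 12.06 × 96485 = 1164000 C.
I = Q/t = 1164000 / 24984 s = 46.6 A.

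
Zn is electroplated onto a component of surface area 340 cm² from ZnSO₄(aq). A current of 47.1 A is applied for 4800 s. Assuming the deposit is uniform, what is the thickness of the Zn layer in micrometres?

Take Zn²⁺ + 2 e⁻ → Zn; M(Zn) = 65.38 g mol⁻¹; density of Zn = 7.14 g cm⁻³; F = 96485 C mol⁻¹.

316 μm

Q = I·t = 47.10 × 4800.0 = 226100 C; n(e⁻) = 2.343 mol.
n(Zn) = n(e⁻)/2 = 1.172 mol, so m = 1.172 × 65.38 = 76.60 g.
Volume = m/ρ = 76.60 / 7.14 = 10.73 cm³.
Thickness = V/A = 10.73 / 340 = 0.0316 cm = 316 μm.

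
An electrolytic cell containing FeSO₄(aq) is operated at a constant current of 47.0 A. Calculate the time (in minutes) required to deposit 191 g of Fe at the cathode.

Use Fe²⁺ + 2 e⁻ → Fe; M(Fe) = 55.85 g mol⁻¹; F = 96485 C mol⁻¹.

234 min

n(Fe) = m/M = 191 / 55.85 = 3.420 mol.
Each Fe atom requires 2 electrons, so n(e⁻) = 2 × 3.420 = 6.840 mol.
Q = n(e⁻)·F = 6.840 × 96485 = 659900 C.
t = Q/I = 659900 / 47.00 A = 14040 s = 234 min.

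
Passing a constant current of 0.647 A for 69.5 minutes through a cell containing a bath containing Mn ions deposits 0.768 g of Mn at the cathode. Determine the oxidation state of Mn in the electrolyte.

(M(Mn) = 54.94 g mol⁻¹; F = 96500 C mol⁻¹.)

Q = I·t = 0.6470 A × 4170.0 s = 2698 C, so n(e⁻) = 2698/96500 = 0.02796 mol.
n(Mn) deposited = 0.768 / 54.94 = 0.01398 mol.
Electrons per atom = n(e⁻)/n(Mn) = 0.02796 / 0.01398 = 2.00 ≈ 2, so the ion is Mn²⁺.

+2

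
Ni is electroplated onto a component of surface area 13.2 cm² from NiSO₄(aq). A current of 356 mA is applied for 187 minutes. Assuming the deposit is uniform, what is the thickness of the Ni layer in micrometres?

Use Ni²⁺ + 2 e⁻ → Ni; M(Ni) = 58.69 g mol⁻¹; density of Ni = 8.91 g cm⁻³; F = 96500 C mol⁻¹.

Q = I·t = 0.3560 × 11220 = 3994 C; n(e⁻) = 0.04139 mol.
n(Ni) = n(e⁻)/2 = 0.02070 mol, so m = 0.02070 × 58.69 = 1.215 g.
Volume = m/ρ = 1.215 / 8.91 = 0.1363 cm³.
Thickness = V/A = 0.1363 / 13.2 = 0.0103 cm = 103 μm.

103 μm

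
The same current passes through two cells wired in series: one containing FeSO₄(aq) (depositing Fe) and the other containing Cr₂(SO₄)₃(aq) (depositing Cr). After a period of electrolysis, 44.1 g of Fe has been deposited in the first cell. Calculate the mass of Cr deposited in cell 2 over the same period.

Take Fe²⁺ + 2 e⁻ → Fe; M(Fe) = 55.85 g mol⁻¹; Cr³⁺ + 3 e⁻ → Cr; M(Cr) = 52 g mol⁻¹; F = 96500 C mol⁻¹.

27.4 g

n(Fe) = 44.1 / 55.85 = 0.7896 mol.
Since Fe²⁺ + 2 e⁻ → Fe, n(e⁻) passed = 2 × 0.7896 = 1.579 mol.
Cells in series carry the same charge, so the same 1.579 mol of electrons passes through cell 2.
Cr³⁺ + 3 e⁻ → Cr, so n(Cr) = 1.579 / 3 = 0.5264 mol.
m(Cr) = 0.5264 × 52 = 27.4 g.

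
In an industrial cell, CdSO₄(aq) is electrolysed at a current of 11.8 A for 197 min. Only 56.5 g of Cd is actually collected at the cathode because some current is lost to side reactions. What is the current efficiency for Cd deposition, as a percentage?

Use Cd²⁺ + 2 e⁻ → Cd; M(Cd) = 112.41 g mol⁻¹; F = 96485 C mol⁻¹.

69.5 %

Q = I·t = 11.80 × 11820 = 139500 C; n(e⁻) = 139500/96485 = 1.446 mol.
Theoretical n(Cd) = n(e⁻)/2 = 0.7228 mol, i.e. m_theo = 0.7228 × 112.41 = 81.25 g.
Efficiency = m_actual / m_theo = 56.5 / 81.25 = 69.5 %.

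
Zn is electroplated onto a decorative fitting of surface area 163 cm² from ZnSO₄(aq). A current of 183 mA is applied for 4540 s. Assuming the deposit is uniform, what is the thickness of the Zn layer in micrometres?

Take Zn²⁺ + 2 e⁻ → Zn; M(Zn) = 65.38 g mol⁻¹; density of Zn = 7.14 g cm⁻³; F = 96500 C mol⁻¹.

Q = I·t = 0.1830 × 4540.0 = 830.8 C; n(e⁻) = 0.008610 mol.
n(Zn) = n(e⁻)/2 = 0.004305 mol, so m = 0.004305 × 65.38 = 0.2814 g.
Volume = m/ρ = 0.2814 / 7.14 = 0.03942 cm³.
Thickness = V/A = 0.03942 / 163 = 2.42 × 10⁻⁴ cm = 2.42 μm.

2.42 μm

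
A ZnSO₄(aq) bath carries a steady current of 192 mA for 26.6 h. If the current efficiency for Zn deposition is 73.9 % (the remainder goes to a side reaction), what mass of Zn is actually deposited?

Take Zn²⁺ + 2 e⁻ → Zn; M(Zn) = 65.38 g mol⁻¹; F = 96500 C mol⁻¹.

4.60 g

Q = I·t = 0.1920 × 95760 = 18390 C.
n(e⁻) = 18390/96500 = 0.1905 mol; theoretically n(Zn) = 0.1905/2 = 0.09526 mol, m_theo = 6.228 g.
At 73.9 % efficiency, m_actual = 0.739 × 6.228 = 4.60 g.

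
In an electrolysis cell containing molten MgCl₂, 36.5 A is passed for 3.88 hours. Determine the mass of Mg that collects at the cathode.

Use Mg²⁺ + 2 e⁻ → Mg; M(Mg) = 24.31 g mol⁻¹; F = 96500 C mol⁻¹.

64.2 g

Q = I·t = 36.50 A × 13968 s = 509800 C.
n(e⁻) = Q/F = 509800 / 96500 = 5.283 mol.
Mg²⁺ + 2 e⁻ → Mg, so n(Mg) = n(e⁻)/2 = 2.642 mol.
m = n·M = 2.642 × 24.31 = 64.2 g.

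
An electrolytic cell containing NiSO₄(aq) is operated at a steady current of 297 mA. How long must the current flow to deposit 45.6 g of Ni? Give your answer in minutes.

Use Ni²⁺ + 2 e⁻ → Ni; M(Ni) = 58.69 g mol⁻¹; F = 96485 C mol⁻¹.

n(Ni) = m/M = 45.6 / 58.69 = 0.7770 mol.
Each Ni atom requires 2 electrons, so n(e⁻) = 2 × 0.7770 = 1.554 mol.
Q = n(e⁻)·F = 1.554 × 96485 = 149900 C.
t = Q/I = 149900 / 0.2970 A = 504800 s = 8410 min.

8410 min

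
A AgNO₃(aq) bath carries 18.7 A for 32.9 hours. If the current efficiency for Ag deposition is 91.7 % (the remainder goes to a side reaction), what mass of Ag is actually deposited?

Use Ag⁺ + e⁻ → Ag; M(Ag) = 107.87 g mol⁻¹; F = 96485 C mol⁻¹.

Q = I·t = 18.70 × 118440 = 2215000 C.
n(e⁻) = 2215000/96485 = 22.96 mol; theoretically n(Ag) = 22.96/1 = 22.96 mol, m_theo = 2476 g.
At 91.7 % efficiency, m_actual = 0.917 × 2476 = 2270 g.

2270 g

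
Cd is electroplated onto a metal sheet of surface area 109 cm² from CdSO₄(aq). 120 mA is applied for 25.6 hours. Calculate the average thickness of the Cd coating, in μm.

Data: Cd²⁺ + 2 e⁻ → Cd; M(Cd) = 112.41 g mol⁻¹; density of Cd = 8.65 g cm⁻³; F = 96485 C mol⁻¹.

68.3 μm

Q = I·t = 0.1200 × 92160 = 11060 C; n(e⁻) = 0.1146 mol.
n(Cd) = n(e⁻)/2 = 0.05731 mol, so m = 0.05731 × 112.41 = 6.442 g.
Volume = m/ρ = 6.442 / 8.65 = 0.7448 cm³.
Thickness = V/A = 0.7448 / 109 = 0.00683 cm = 68.3 μm.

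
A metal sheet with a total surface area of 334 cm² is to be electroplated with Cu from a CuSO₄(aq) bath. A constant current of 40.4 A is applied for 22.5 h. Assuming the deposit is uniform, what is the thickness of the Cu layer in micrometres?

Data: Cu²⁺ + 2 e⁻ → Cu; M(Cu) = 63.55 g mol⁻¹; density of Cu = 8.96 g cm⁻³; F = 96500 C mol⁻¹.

Q = I·t = 40.40 × 81000 = 3272000 C; n(e⁻) = 33.91 mol.
n(Cu) = n(e⁻)/2 = 16.96 mol, so m = 16.96 × 63.55 = 1078 g.
Volume = m/ρ = 1078 / 8.96 = 120.3 cm³.
Thickness = V/A = 120.3 / 334 = 0.360 cm = 3600 μm.

3600 μm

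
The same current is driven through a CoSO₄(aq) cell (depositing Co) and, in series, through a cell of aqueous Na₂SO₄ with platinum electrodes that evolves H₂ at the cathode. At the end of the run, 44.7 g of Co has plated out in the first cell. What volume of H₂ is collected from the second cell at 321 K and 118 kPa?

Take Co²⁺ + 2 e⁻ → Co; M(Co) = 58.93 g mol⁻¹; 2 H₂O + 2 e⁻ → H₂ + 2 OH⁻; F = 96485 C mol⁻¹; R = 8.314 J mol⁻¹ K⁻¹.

17.2 L

n(Co) = 44.7 / 58.93 = 0.7585 mol, so n(e⁻) = 2 × 0.7585 = 1.517 mol.
The cells are in series, so the same 1.517 mol of electrons passes through the second cell.
2 H₂O + 2 e⁻ → H₂ + 2 OH⁻ — 2 mol e⁻ per mol H₂, so n(H₂) = 1.517/2 = 0.7585 mol.
V = nRT/P = (0.7585 × 8.314 × 321) / (118 × 10³) = 0.0172 m³ = 17.2 L.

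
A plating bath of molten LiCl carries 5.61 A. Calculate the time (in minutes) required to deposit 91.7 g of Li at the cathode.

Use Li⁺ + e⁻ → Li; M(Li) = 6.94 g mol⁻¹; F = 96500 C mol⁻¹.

3790 min

n(Li) = m/M = 91.7 / 6.94 = 13.21 mol.
Each Li atom requires 1 electron, so n(e⁻) = 1 × 13.21 = 13.21 mol.
Q = n(e⁻)·F = 13.21 × 96500 = 1275000 C.
t = Q/I = 1275000 / 5.610 A = 227300 s = 3790 min.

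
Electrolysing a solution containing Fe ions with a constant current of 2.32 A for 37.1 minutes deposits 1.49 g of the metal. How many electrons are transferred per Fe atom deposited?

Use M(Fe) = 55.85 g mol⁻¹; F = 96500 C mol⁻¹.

2

Q = I·t = 2.320 A × 2226.0 s = 5164 C, so n(e⁻) = 5164/96500 = 0.05352 mol.
n(Fe) deposited = 1.49 / 55.85 = 0.02668 mol.
Electrons per atom = n(e⁻)/n(Fe) = 0.05352 / 0.02668 = 2.01 ≈ 2, so the ion is Fe²⁺.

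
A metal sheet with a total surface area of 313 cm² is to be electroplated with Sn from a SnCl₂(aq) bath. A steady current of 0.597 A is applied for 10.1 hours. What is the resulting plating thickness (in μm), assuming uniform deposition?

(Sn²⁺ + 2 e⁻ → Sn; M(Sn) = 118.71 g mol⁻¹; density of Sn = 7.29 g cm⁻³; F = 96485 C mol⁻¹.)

Q = I·t = 0.5970 × 36360 = 21710 C; n(e⁻) = 0.2250 mol.
n(Sn) = n(e⁻)/2 = 0.1125 mol, so m = 0.1125 × 118.71 = 13.35 g.
Volume = m/ρ = 13.35 / 7.29 = 1.832 cm³.
Thickness = V/A = 1.832 / 313 = 0.00585 cm = 58.5 μm.

58.5 μm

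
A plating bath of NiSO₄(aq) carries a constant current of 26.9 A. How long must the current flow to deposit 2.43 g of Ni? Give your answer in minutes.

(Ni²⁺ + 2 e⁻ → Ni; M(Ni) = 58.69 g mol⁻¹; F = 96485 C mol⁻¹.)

n(Ni) = m/M = 2.43 / 58.69 = 0.04140 mol.
Each Ni atom requires 2 electrons, so n(e⁻) = 2 × 0.04140 = 0.08281 mol.
Q = n(e⁻)·F = 0.08281 × 96485 = 7990 C.
t = Q/I = 7990 / 26.90 A = 297.0 s = 4.95 min.

4.95 min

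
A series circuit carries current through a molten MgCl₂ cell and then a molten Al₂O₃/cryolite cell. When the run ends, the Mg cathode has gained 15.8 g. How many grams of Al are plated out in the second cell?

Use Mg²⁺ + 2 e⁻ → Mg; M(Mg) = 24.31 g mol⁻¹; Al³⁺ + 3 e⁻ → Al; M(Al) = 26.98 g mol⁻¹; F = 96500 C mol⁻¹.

11.7 g

n(Mg) = 15.8 / 24.31 = 0.6499 mol.
Since Mg²⁺ + 2 e⁻ → Mg, n(e⁻) passed = 2 × 0.6499 = 1.300 mol.
Cells in series carry the same charge, so the same 1.300 mol of electrons passes through cell 2.
Al³⁺ + 3 e⁻ → Al, so n(Al) = 1.300 / 3 = 0.4333 mol.
m(Al) = 0.4333 × 26.98 = 11.7 g.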